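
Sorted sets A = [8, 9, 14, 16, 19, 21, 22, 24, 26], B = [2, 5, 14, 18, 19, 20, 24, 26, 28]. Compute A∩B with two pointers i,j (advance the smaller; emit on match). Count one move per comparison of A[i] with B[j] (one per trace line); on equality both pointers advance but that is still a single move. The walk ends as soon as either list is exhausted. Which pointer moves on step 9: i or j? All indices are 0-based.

i=0 j=0: 8>2, j++
i=0 j=1: 8>5, j++
i=0 j=2: 8<14, i++
i=1 j=2: 9<14, i++
i=2 j=2: 14==14 emit, i++,j++
i=3 j=3: 16<18, i++
i=4 j=3: 19>18, j++
i=4 j=4: 19==19 emit, i++,j++
i=5 j=5: 21>20, j++

j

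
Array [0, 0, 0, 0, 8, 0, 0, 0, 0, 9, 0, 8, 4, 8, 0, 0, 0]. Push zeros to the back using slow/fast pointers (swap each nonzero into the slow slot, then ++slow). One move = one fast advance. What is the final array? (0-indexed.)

[8, 9, 8, 4, 8, 0, 0, 0, 0, 0, 0, 0, 0, 0, 0, 0, 0]

(s=0,f=0) a[fast]=0 → fast++
(s=0,f=1) a[fast]=0 → fast++
(s=0,f=2) a[fast]=0 → fast++
(s=0,f=3) a[fast]=0 → fast++
(s=0,f=4) a[fast]=8≠0 swap→a[0]=8 → slow++,fast++
(s=1,f=5) a[fast]=0 → fast++
(s=1,f=6) a[fast]=0 → fast++
(s=1,f=7) a[fast]=0 → fast++
(s=1,f=8) a[fast]=0 → fast++
(s=1,f=9) a[fast]=9≠0 swap→a[1]=9 → slow++,fast++
(s=2,f=10) a[fast]=0 → fast++
(s=2,f=11) a[fast]=8≠0 swap→a[2]=8 → slow++,fast++
(s=3,f=12) a[fast]=4≠0 swap→a[3]=4 → slow++,fast++
(s=4,f=13) a[fast]=8≠0 swap→a[4]=8 → slow++,fast++
(s=5,f=14) a[fast]=0 → fast++
(s=5,f=15) a[fast]=0 → fast++
(s=5,f=16) a[fast]=0 → fast++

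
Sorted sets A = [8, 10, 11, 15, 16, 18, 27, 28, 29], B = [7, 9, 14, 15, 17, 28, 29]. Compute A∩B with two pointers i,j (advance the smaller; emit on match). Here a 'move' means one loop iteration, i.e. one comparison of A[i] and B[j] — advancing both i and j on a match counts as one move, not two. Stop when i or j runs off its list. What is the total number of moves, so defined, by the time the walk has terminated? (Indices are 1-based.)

13 moves

[i=1,j=1] 8>7 → j++
[i=1,j=2] 8<9 → i++
[i=2,j=2] 10>9 → j++
[i=2,j=3] 10<14 → i++
[i=3,j=3] 11<14 → i++
[i=4,j=3] 15>14 → j++
[i=4,j=4] 15==15 emit → i++,j++
[i=5,j=5] 16<17 → i++
[i=6,j=5] 18>17 → j++
[i=6,j=6] 18<28 → i++
[i=7,j=6] 27<28 → i++
[i=8,j=6] 28==28 emit → i++,j++
[i=9,j=7] 29==29 emit → i++,j++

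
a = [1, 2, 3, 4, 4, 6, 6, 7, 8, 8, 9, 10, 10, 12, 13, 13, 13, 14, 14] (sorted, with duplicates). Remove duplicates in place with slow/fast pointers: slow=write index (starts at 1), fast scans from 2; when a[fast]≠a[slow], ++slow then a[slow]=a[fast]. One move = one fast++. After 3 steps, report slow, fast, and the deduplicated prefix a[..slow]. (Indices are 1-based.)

slow=4, fast=5, prefix=[1, 2, 3, 4]

slow=1 fast=2: a[fast]=2≠a[slow]=1 write a[2]=2, slow++,fast++
slow=2 fast=3: a[fast]=3≠a[slow]=2 write a[3]=3, slow++,fast++
slow=3 fast=4: a[fast]=4≠a[slow]=3 write a[4]=4, slow++,fast++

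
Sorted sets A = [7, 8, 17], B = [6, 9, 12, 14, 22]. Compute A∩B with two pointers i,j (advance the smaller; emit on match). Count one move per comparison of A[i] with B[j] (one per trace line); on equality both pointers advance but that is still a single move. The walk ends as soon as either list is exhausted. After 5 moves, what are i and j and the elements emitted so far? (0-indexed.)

i=2, j=3, emitted=[]

[i=0,j=0] 7>6 → j++
[i=0,j=1] 7<9 → i++
[i=1,j=1] 8<9 → i++
[i=2,j=1] 17>9 → j++
[i=2,j=2] 17>12 → j++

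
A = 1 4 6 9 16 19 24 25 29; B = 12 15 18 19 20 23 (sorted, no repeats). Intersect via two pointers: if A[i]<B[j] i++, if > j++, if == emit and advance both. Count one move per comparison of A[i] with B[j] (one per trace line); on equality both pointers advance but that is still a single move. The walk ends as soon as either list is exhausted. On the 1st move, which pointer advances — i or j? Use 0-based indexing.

i=0 j=0: 1<12, i++

i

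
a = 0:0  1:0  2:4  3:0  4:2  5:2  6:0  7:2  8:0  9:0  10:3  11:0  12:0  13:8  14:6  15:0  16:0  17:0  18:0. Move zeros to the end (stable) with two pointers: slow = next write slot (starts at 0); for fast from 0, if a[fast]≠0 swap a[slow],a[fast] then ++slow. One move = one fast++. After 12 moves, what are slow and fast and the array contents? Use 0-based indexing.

slow=0 fast=0: a[fast]=0, fast++
slow=0 fast=1: a[fast]=0, fast++
slow=0 fast=2: a[fast]=4≠0 swap→a[0]=4, slow++,fast++
slow=1 fast=3: a[fast]=0, fast++
slow=1 fast=4: a[fast]=2≠0 swap→a[1]=2, slow++,fast++
slow=2 fast=5: a[fast]=2≠0 swap→a[2]=2, slow++,fast++
slow=3 fast=6: a[fast]=0, fast++
slow=3 fast=7: a[fast]=2≠0 swap→a[3]=2, slow++,fast++
slow=4 fast=8: a[fast]=0, fast++
slow=4 fast=9: a[fast]=0, fast++
slow=4 fast=10: a[fast]=3≠0 swap→a[4]=3, slow++,fast++
slow=5 fast=11: a[fast]=0, fast++

slow=5, fast=12, a=[4, 2, 2, 2, 3, 0, 0, 0, 0, 0, 0, 0, 0, 8, 6, 0, 0, 0, 0]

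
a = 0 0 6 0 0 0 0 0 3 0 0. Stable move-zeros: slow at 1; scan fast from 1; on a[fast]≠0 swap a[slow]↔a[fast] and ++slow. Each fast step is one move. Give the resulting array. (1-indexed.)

slow=1 fast=1: a[fast]=0, fast++
slow=1 fast=2: a[fast]=0, fast++
slow=1 fast=3: a[fast]=6≠0 swap→a[1]=6, slow++,fast++
slow=2 fast=4: a[fast]=0, fast++
slow=2 fast=5: a[fast]=0, fast++
slow=2 fast=6: a[fast]=0, fast++
slow=2 fast=7: a[fast]=0, fast++
slow=2 fast=8: a[fast]=0, fast++
slow=2 fast=9: a[fast]=3≠0 swap→a[2]=3, slow++,fast++
slow=3 fast=10: a[fast]=0, fast++
slow=3 fast=11: a[fast]=0, fast++

[6, 3, 0, 0, 0, 0, 0, 0, 0, 0, 0]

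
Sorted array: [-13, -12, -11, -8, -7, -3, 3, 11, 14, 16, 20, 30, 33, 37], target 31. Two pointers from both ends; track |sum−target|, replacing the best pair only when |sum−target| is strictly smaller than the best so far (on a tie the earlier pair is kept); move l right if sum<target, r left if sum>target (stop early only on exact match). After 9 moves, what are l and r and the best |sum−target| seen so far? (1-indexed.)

l=7, r=11, best |Δ|=1

[1,14] -13+37=24 d=7 * → l++
[2,14] -12+37=25 d=6 * → l++
[3,14] -11+37=26 d=5 * → l++
[4,14] -8+37=29 d=2 * → l++
[5,14] -7+37=30 d=1 * → l++
[6,14] -3+37=34 d=3 → r--
[6,13] -3+33=30 d=1 → l++
[7,13] 3+33=36 d=5 → r--
[7,12] 3+30=33 d=2 → r--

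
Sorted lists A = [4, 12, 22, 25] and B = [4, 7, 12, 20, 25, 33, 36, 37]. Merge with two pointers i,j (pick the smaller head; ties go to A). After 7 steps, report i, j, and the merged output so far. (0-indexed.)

i=3, j=4, merged so far=[4, 4, 7, 12, 12, 20, 22]

i=0 j=0: A[i]=4<=B[j]=4 take 4, i++
i=1 j=0: A[i]=12>B[j]=4 take 4, j++
i=1 j=1: A[i]=12>B[j]=7 take 7, j++
i=1 j=2: A[i]=12<=B[j]=12 take 12, i++
i=2 j=2: A[i]=22>B[j]=12 take 12, j++
i=2 j=3: A[i]=22>B[j]=20 take 20, j++
i=2 j=4: A[i]=22<=B[j]=25 take 22, i++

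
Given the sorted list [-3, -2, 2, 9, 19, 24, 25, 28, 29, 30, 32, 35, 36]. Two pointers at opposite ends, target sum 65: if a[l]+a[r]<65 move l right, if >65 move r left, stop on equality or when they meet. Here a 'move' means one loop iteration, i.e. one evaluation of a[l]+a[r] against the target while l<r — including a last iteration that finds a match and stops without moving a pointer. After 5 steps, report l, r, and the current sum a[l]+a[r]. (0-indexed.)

l=0 r=12: -3+36=33 <65, l++
l=1 r=12: -2+36=34 <65, l++
l=2 r=12: 2+36=38 <65, l++
l=3 r=12: 9+36=45 <65, l++
l=4 r=12: 19+36=55 <65, l++

l=5, r=12, sum=60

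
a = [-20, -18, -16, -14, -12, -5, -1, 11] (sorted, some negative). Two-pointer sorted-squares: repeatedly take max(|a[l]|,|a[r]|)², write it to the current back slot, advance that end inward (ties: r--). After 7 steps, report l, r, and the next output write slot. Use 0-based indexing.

l=0 r=7: |-20|>|11| out[7]=400, l++
l=1 r=7: |-18|>|11| out[6]=324, l++
l=2 r=7: |-16|>|11| out[5]=256, l++
l=3 r=7: |-14|>|11| out[4]=196, l++
l=4 r=7: |-12|>|11| out[3]=144, l++
l=5 r=7: |-5|<=|11| out[2]=121, r--
l=5 r=6: |-5|>|-1| out[1]=25, l++

l=6, r=6, next write slot=0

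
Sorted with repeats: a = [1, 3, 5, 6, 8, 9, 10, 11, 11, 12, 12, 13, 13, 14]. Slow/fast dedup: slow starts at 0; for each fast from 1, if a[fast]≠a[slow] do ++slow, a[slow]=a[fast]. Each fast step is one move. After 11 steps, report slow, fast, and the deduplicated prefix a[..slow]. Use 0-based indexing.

slow=9, fast=12, prefix=[1, 3, 5, 6, 8, 9, 10, 11, 12, 13]

(s=0,f=1) a[fast]=3≠a[slow]=1 write a[1]=3 → slow++,fast++
(s=1,f=2) a[fast]=5≠a[slow]=3 write a[2]=5 → slow++,fast++
(s=2,f=3) a[fast]=6≠a[slow]=5 write a[3]=6 → slow++,fast++
(s=3,f=4) a[fast]=8≠a[slow]=6 write a[4]=8 → slow++,fast++
(s=4,f=5) a[fast]=9≠a[slow]=8 write a[5]=9 → slow++,fast++
(s=5,f=6) a[fast]=10≠a[slow]=9 write a[6]=10 → slow++,fast++
(s=6,f=7) a[fast]=11≠a[slow]=10 write a[7]=11 → slow++,fast++
(s=7,f=8) a[fast]=11=a[slow] dup → fast++
(s=7,f=9) a[fast]=12≠a[slow]=11 write a[8]=12 → slow++,fast++
(s=8,f=10) a[fast]=12=a[slow] dup → fast++
(s=8,f=11) a[fast]=13≠a[slow]=12 write a[9]=13 → slow++,fast++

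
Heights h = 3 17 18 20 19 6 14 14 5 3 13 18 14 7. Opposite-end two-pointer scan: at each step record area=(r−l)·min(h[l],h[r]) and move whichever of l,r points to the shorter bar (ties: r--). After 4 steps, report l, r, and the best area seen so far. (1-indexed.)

l=3, r=12, best area=170

[1,14] min(3,7)*13=39 best=39 * → l++
[2,14] min(17,7)*12=84 best=84 * → r--
[2,13] min(17,14)*11=154 best=154 * → r--
[2,12] min(17,18)*10=170 best=170 * → l++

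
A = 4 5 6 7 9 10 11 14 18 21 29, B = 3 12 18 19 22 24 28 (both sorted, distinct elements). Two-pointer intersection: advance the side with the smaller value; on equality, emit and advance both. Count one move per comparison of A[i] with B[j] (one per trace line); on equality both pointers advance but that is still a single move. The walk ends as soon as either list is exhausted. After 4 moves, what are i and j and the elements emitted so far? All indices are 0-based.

[i=0,j=0] 4>3 → j++
[i=0,j=1] 4<12 → i++
[i=1,j=1] 5<12 → i++
[i=2,j=1] 6<12 → i++

i=3, j=1, emitted=[]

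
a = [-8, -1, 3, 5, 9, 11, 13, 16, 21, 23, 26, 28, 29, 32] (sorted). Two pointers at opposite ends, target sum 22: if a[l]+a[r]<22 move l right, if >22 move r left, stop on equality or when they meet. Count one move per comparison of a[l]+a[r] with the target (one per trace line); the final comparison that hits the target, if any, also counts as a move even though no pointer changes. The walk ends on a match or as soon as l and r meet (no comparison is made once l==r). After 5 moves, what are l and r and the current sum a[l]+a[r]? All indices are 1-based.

l=2, r=10, sum=22

l=1 r=14: -8+32=24 >22, r--
l=1 r=13: -8+29=21 <22, l++
l=2 r=13: -1+29=28 >22, r--
l=2 r=12: -1+28=27 >22, r--
l=2 r=11: -1+26=25 >22, r--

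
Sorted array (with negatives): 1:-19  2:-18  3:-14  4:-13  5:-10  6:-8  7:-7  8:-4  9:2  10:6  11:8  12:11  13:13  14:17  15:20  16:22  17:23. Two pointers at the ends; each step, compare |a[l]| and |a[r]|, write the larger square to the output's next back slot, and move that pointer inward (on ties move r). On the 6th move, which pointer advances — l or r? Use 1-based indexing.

r

[1,17] |-19|<=|23| out[17]=529 → r--
[1,16] |-19|<=|22| out[16]=484 → r--
[1,15] |-19|<=|20| out[15]=400 → r--
[1,14] |-19|>|17| out[14]=361 → l++
[2,14] |-18|>|17| out[13]=324 → l++
[3,14] |-14|<=|17| out[12]=289 → r--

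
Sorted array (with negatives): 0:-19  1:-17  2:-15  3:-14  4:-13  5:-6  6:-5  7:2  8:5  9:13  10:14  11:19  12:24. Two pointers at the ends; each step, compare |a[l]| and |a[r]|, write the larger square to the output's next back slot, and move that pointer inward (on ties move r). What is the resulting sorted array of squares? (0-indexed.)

[4, 25, 25, 36, 169, 169, 196, 196, 225, 289, 361, 361, 576]

[0,12] |-19|<=|24| out[12]=576 → r--
[0,11] |-19|<=|19| out[11]=361 → r--
[0,10] |-19|>|14| out[10]=361 → l++
[1,10] |-17|>|14| out[9]=289 → l++
[2,10] |-15|>|14| out[8]=225 → l++
[3,10] |-14|<=|14| out[7]=196 → r--
[3,9] |-14|>|13| out[6]=196 → l++
[4,9] |-13|<=|13| out[5]=169 → r--
[4,8] |-13|>|5| out[4]=169 → l++
[5,8] |-6|>|5| out[3]=36 → l++
[6,8] |-5|<=|5| out[2]=25 → r--
[6,7] |-5|>|2| out[1]=25 → l++
[7,7] |2|<=|2| out[0]=4 → r--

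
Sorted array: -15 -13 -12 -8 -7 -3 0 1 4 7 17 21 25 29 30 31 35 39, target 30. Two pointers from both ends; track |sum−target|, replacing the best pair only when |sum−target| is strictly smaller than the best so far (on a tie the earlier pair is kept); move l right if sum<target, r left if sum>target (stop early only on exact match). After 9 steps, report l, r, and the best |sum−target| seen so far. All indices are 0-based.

l=6, r=14, best |Δ|=1

[0,17] -15+39=24 d=6 * → l++
[1,17] -13+39=26 d=4 * → l++
[2,17] -12+39=27 d=3 * → l++
[3,17] -8+39=31 d=1 * → r--
[3,16] -8+35=27 d=3 → l++
[4,16] -7+35=28 d=2 → l++
[5,16] -3+35=32 d=2 → r--
[5,15] -3+31=28 d=2 → l++
[6,15] 0+31=31 d=1 → r--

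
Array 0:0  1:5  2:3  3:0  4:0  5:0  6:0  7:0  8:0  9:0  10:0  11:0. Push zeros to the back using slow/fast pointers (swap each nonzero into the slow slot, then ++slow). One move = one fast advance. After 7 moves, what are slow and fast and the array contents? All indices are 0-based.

(s=0,f=0) a[fast]=0 → fast++
(s=0,f=1) a[fast]=5≠0 swap→a[0]=5 → slow++,fast++
(s=1,f=2) a[fast]=3≠0 swap→a[1]=3 → slow++,fast++
(s=2,f=3) a[fast]=0 → fast++
(s=2,f=4) a[fast]=0 → fast++
(s=2,f=5) a[fast]=0 → fast++
(s=2,f=6) a[fast]=0 → fast++

slow=2, fast=7, a=[5, 3, 0, 0, 0, 0, 0, 0, 0, 0, 0, 0]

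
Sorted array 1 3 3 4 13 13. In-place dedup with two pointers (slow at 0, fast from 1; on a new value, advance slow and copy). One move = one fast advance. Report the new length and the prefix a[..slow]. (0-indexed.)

(s=0,f=1) a[fast]=3≠a[slow]=1 write a[1]=3 → slow++,fast++
(s=1,f=2) a[fast]=3=a[slow] dup → fast++
(s=1,f=3) a[fast]=4≠a[slow]=3 write a[2]=4 → slow++,fast++
(s=2,f=4) a[fast]=13≠a[slow]=4 write a[3]=13 → slow++,fast++
(s=3,f=5) a[fast]=13=a[slow] dup → fast++

length 4; prefix = [1, 3, 4, 13]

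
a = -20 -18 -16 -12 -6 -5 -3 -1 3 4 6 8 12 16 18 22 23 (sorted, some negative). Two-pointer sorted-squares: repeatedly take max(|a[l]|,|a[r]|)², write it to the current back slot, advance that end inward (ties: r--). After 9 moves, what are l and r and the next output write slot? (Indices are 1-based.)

l=5, r=12, next write slot=8

l=1 r=17: |-20|<=|23| out[17]=529, r--
l=1 r=16: |-20|<=|22| out[16]=484, r--
l=1 r=15: |-20|>|18| out[15]=400, l++
l=2 r=15: |-18|<=|18| out[14]=324, r--
l=2 r=14: |-18|>|16| out[13]=324, l++
l=3 r=14: |-16|<=|16| out[12]=256, r--
l=3 r=13: |-16|>|12| out[11]=256, l++
l=4 r=13: |-12|<=|12| out[10]=144, r--
l=4 r=12: |-12|>|8| out[9]=144, l++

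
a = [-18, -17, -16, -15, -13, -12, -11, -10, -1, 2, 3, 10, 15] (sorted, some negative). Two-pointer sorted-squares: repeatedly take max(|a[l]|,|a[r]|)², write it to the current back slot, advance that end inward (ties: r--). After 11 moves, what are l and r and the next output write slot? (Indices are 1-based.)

l=9, r=10, next write slot=2

[1,13] |-18|>|15| out[13]=324 → l++
[2,13] |-17|>|15| out[12]=289 → l++
[3,13] |-16|>|15| out[11]=256 → l++
[4,13] |-15|<=|15| out[10]=225 → r--
[4,12] |-15|>|10| out[9]=225 → l++
[5,12] |-13|>|10| out[8]=169 → l++
[6,12] |-12|>|10| out[7]=144 → l++
[7,12] |-11|>|10| out[6]=121 → l++
[8,12] |-10|<=|10| out[5]=100 → r--
[8,11] |-10|>|3| out[4]=100 → l++
[9,11] |-1|<=|3| out[3]=9 → r--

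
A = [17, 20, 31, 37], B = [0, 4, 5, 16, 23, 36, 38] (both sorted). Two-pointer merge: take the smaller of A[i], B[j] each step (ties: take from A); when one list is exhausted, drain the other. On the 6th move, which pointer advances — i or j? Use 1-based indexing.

i

[i=1,j=1] A[i]=17>B[j]=0 take 0 → j++
[i=1,j=2] A[i]=17>B[j]=4 take 4 → j++
[i=1,j=3] A[i]=17>B[j]=5 take 5 → j++
[i=1,j=4] A[i]=17>B[j]=16 take 16 → j++
[i=1,j=5] A[i]=17<=B[j]=23 take 17 → i++
[i=2,j=5] A[i]=20<=B[j]=23 take 20 → i++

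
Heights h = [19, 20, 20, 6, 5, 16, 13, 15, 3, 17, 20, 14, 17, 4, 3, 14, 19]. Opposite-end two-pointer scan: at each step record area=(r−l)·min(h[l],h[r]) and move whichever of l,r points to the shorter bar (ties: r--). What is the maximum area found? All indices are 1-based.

max area = 304

[1,17] min(19,19)*16=304 best=304 * → r--
[1,16] min(19,14)*15=210 best=304 → r--
[1,15] min(19,3)*14=42 best=304 → r--
[1,14] min(19,4)*13=52 best=304 → r--
[1,13] min(19,17)*12=204 best=304 → r--
[1,12] min(19,14)*11=154 best=304 → r--
[1,11] min(19,20)*10=190 best=304 → l++
[2,11] min(20,20)*9=180 best=304 → r--
[2,10] min(20,17)*8=136 best=304 → r--
[2,9] min(20,3)*7=21 best=304 → r--
[2,8] min(20,15)*6=90 best=304 → r--
[2,7] min(20,13)*5=65 best=304 → r--
[2,6] min(20,16)*4=64 best=304 → r--
[2,5] min(20,5)*3=15 best=304 → r--
[2,4] min(20,6)*2=12 best=304 → r--
[2,3] min(20,20)*1=20 best=304 → r--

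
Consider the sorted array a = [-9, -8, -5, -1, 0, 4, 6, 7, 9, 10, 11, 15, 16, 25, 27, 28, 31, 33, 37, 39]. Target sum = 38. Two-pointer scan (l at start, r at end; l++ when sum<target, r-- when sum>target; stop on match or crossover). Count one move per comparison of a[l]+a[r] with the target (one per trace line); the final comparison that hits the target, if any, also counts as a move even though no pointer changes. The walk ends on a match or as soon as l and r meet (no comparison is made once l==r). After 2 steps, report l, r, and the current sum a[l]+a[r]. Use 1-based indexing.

l=3, r=20, sum=34

[1,20] -9+39=30 <38 → l++
[2,20] -8+39=31 <38 → l++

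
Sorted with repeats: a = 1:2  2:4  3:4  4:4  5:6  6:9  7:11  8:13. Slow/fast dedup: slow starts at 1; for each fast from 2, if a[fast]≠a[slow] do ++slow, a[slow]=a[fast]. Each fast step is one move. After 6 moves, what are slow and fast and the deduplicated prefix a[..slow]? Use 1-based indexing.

slow=5, fast=8, prefix=[2, 4, 6, 9, 11]

(s=1,f=2) a[fast]=4≠a[slow]=2 write a[2]=4 → slow++,fast++
(s=2,f=3) a[fast]=4=a[slow] dup → fast++
(s=2,f=4) a[fast]=4=a[slow] dup → fast++
(s=2,f=5) a[fast]=6≠a[slow]=4 write a[3]=6 → slow++,fast++
(s=3,f=6) a[fast]=9≠a[slow]=6 write a[4]=9 → slow++,fast++
(s=4,f=7) a[fast]=11≠a[slow]=9 write a[5]=11 → slow++,fast++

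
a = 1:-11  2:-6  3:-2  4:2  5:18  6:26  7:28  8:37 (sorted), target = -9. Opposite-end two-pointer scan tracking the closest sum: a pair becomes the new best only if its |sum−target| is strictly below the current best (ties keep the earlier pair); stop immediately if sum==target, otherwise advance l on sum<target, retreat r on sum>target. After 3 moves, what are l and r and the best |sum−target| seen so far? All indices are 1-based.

l=1 r=8: -11+37=26 d=35 *, r--
l=1 r=7: -11+28=17 d=26 *, r--
l=1 r=6: -11+26=15 d=24 *, r--

l=1, r=5, best |Δ|=24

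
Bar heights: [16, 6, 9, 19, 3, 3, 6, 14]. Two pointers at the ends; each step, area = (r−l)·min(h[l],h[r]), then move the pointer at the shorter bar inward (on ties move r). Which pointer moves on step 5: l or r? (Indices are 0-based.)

l

[0,7] min(16,14)*7=98 best=98 * → r--
[0,6] min(16,6)*6=36 best=98 → r--
[0,5] min(16,3)*5=15 best=98 → r--
[0,4] min(16,3)*4=12 best=98 → r--
[0,3] min(16,19)*3=48 best=98 → l++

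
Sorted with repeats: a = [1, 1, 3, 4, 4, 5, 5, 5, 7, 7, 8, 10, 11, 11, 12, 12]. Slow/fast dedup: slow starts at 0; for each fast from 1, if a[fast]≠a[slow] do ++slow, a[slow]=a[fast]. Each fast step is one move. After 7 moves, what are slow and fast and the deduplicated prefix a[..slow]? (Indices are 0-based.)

slow=0 fast=1: a[fast]=1=a[slow] dup, fast++
slow=0 fast=2: a[fast]=3≠a[slow]=1 write a[1]=3, slow++,fast++
slow=1 fast=3: a[fast]=4≠a[slow]=3 write a[2]=4, slow++,fast++
slow=2 fast=4: a[fast]=4=a[slow] dup, fast++
slow=2 fast=5: a[fast]=5≠a[slow]=4 write a[3]=5, slow++,fast++
slow=3 fast=6: a[fast]=5=a[slow] dup, fast++
slow=3 fast=7: a[fast]=5=a[slow] dup, fast++

slow=3, fast=8, prefix=[1, 3, 4, 5]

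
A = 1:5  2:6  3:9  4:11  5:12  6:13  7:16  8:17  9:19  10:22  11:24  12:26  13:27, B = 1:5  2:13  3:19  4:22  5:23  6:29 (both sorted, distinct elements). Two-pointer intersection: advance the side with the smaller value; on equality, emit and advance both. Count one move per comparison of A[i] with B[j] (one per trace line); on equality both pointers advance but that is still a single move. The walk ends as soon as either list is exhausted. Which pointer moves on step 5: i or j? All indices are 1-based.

i

[i=1,j=1] 5==5 emit → i++,j++
[i=2,j=2] 6<13 → i++
[i=3,j=2] 9<13 → i++
[i=4,j=2] 11<13 → i++
[i=5,j=2] 12<13 → i++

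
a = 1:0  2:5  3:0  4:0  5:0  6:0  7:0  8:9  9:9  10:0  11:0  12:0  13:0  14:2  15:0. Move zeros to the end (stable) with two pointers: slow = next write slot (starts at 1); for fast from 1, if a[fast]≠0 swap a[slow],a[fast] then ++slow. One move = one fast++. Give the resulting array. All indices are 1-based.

slow=1 fast=1: a[fast]=0, fast++
slow=1 fast=2: a[fast]=5≠0 swap→a[1]=5, slow++,fast++
slow=2 fast=3: a[fast]=0, fast++
slow=2 fast=4: a[fast]=0, fast++
slow=2 fast=5: a[fast]=0, fast++
slow=2 fast=6: a[fast]=0, fast++
slow=2 fast=7: a[fast]=0, fast++
slow=2 fast=8: a[fast]=9≠0 swap→a[2]=9, slow++,fast++
slow=3 fast=9: a[fast]=9≠0 swap→a[3]=9, slow++,fast++
slow=4 fast=10: a[fast]=0, fast++
slow=4 fast=11: a[fast]=0, fast++
slow=4 fast=12: a[fast]=0, fast++
slow=4 fast=13: a[fast]=0, fast++
slow=4 fast=14: a[fast]=2≠0 swap→a[4]=2, slow++,fast++
slow=5 fast=15: a[fast]=0, fast++

[5, 9, 9, 2, 0, 0, 0, 0, 0, 0, 0, 0, 0, 0, 0]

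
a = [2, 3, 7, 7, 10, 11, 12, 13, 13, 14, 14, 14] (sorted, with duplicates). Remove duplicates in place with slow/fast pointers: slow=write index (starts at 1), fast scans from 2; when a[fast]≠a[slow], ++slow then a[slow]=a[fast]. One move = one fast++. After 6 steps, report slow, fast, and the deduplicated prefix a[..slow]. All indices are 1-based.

slow=6, fast=8, prefix=[2, 3, 7, 10, 11, 12]

(s=1,f=2) a[fast]=3≠a[slow]=2 write a[2]=3 → slow++,fast++
(s=2,f=3) a[fast]=7≠a[slow]=3 write a[3]=7 → slow++,fast++
(s=3,f=4) a[fast]=7=a[slow] dup → fast++
(s=3,f=5) a[fast]=10≠a[slow]=7 write a[4]=10 → slow++,fast++
(s=4,f=6) a[fast]=11≠a[slow]=10 write a[5]=11 → slow++,fast++
(s=5,f=7) a[fast]=12≠a[slow]=11 write a[6]=12 → slow++,fast++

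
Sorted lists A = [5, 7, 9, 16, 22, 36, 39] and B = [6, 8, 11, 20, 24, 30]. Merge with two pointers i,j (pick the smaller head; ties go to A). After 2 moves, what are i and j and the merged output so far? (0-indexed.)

i=1, j=1, merged so far=[5, 6]

[i=0,j=0] A[i]=5<=B[j]=6 take 5 → i++
[i=1,j=0] A[i]=7>B[j]=6 take 6 → j++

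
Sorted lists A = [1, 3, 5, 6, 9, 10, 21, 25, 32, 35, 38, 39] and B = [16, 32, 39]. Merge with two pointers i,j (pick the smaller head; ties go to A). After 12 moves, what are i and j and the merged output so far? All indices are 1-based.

[i=1,j=1] A[i]=1<=B[j]=16 take 1 → i++
[i=2,j=1] A[i]=3<=B[j]=16 take 3 → i++
[i=3,j=1] A[i]=5<=B[j]=16 take 5 → i++
[i=4,j=1] A[i]=6<=B[j]=16 take 6 → i++
[i=5,j=1] A[i]=9<=B[j]=16 take 9 → i++
[i=6,j=1] A[i]=10<=B[j]=16 take 10 → i++
[i=7,j=1] A[i]=21>B[j]=16 take 16 → j++
[i=7,j=2] A[i]=21<=B[j]=32 take 21 → i++
[i=8,j=2] A[i]=25<=B[j]=32 take 25 → i++
[i=9,j=2] A[i]=32<=B[j]=32 take 32 → i++
[i=10,j=2] A[i]=35>B[j]=32 take 32 → j++
[i=10,j=3] A[i]=35<=B[j]=39 take 35 → i++

i=11, j=3, merged so far=[1, 3, 5, 6, 9, 10, 16, 21, 25, 32, 32, 35]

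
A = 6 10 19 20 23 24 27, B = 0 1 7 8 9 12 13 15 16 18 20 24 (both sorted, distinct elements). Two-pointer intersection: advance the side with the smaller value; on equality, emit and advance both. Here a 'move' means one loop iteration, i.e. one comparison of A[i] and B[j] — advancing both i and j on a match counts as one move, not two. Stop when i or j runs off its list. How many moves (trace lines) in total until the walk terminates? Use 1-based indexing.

i=1 j=1: 6>0, j++
i=1 j=2: 6>1, j++
i=1 j=3: 6<7, i++
i=2 j=3: 10>7, j++
i=2 j=4: 10>8, j++
i=2 j=5: 10>9, j++
i=2 j=6: 10<12, i++
i=3 j=6: 19>12, j++
i=3 j=7: 19>13, j++
i=3 j=8: 19>15, j++
i=3 j=9: 19>16, j++
i=3 j=10: 19>18, j++
i=3 j=11: 19<20, i++
i=4 j=11: 20==20 emit, i++,j++
i=5 j=12: 23<24, i++
i=6 j=12: 24==24 emit, i++,j++

16 moves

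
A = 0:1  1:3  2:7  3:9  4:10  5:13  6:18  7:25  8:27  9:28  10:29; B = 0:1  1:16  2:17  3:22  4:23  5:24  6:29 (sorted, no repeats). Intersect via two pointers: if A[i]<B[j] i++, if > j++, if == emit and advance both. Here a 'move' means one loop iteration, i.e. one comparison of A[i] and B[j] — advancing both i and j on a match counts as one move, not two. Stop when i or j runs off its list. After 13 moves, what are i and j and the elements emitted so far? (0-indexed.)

i=8, j=6, emitted=[1]

i=0 j=0: 1==1 emit, i++,j++
i=1 j=1: 3<16, i++
i=2 j=1: 7<16, i++
i=3 j=1: 9<16, i++
i=4 j=1: 10<16, i++
i=5 j=1: 13<16, i++
i=6 j=1: 18>16, j++
i=6 j=2: 18>17, j++
i=6 j=3: 18<22, i++
i=7 j=3: 25>22, j++
i=7 j=4: 25>23, j++
i=7 j=5: 25>24, j++
i=7 j=6: 25<29, i++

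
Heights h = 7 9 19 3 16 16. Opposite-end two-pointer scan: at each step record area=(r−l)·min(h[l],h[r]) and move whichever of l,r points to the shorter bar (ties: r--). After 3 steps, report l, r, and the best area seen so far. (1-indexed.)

l=1 r=6: min(7,16)*5=35 best=35 *, l++
l=2 r=6: min(9,16)*4=36 best=36 *, l++
l=3 r=6: min(19,16)*3=48 best=48 *, r--

l=3, r=5, best area=48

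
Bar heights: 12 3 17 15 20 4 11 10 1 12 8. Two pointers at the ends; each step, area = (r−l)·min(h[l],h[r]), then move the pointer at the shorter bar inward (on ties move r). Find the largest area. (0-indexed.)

[0,10] min(12,8)*10=80 best=80 * → r--
[0,9] min(12,12)*9=108 best=108 * → r--
[0,8] min(12,1)*8=8 best=108 → r--
[0,7] min(12,10)*7=70 best=108 → r--
[0,6] min(12,11)*6=66 best=108 → r--
[0,5] min(12,4)*5=20 best=108 → r--
[0,4] min(12,20)*4=48 best=108 → l++
[1,4] min(3,20)*3=9 best=108 → l++
[2,4] min(17,20)*2=34 best=108 → l++
[3,4] min(15,20)*1=15 best=108 → l++

max area = 108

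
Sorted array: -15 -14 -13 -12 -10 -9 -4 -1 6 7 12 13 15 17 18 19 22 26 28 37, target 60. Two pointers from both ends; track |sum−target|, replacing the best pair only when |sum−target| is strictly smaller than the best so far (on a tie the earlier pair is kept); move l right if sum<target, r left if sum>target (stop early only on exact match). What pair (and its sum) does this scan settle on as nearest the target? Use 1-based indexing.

pair (22, 37) with sum 59 (|Δ|=1)

l=1 r=20: -15+37=22 d=38 *, l++
l=2 r=20: -14+37=23 d=37 *, l++
l=3 r=20: -13+37=24 d=36 *, l++
l=4 r=20: -12+37=25 d=35 *, l++
l=5 r=20: -10+37=27 d=33 *, l++
l=6 r=20: -9+37=28 d=32 *, l++
l=7 r=20: -4+37=33 d=27 *, l++
l=8 r=20: -1+37=36 d=24 *, l++
l=9 r=20: 6+37=43 d=17 *, l++
l=10 r=20: 7+37=44 d=16 *, l++
l=11 r=20: 12+37=49 d=11 *, l++
l=12 r=20: 13+37=50 d=10 *, l++
l=13 r=20: 15+37=52 d=8 *, l++
l=14 r=20: 17+37=54 d=6 *, l++
l=15 r=20: 18+37=55 d=5 *, l++
l=16 r=20: 19+37=56 d=4 *, l++
l=17 r=20: 22+37=59 d=1 *, l++
l=18 r=20: 26+37=63 d=3, r--
l=18 r=19: 26+28=54 d=6, l++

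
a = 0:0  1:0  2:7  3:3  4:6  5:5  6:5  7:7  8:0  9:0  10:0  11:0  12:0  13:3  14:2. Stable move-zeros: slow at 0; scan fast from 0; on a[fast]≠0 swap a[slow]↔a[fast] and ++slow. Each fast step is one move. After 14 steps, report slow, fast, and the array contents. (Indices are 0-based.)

slow=0 fast=0: a[fast]=0, fast++
slow=0 fast=1: a[fast]=0, fast++
slow=0 fast=2: a[fast]=7≠0 swap→a[0]=7, slow++,fast++
slow=1 fast=3: a[fast]=3≠0 swap→a[1]=3, slow++,fast++
slow=2 fast=4: a[fast]=6≠0 swap→a[2]=6, slow++,fast++
slow=3 fast=5: a[fast]=5≠0 swap→a[3]=5, slow++,fast++
slow=4 fast=6: a[fast]=5≠0 swap→a[4]=5, slow++,fast++
slow=5 fast=7: a[fast]=7≠0 swap→a[5]=7, slow++,fast++
slow=6 fast=8: a[fast]=0, fast++
slow=6 fast=9: a[fast]=0, fast++
slow=6 fast=10: a[fast]=0, fast++
slow=6 fast=11: a[fast]=0, fast++
slow=6 fast=12: a[fast]=0, fast++
slow=6 fast=13: a[fast]=3≠0 swap→a[6]=3, slow++,fast++

slow=7, fast=14, a=[7, 3, 6, 5, 5, 7, 3, 0, 0, 0, 0, 0, 0, 0, 2]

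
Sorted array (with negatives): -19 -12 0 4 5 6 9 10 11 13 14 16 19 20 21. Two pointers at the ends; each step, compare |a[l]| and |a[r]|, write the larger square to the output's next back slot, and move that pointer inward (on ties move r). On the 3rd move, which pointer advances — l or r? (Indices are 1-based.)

[1,15] |-19|<=|21| out[15]=441 → r--
[1,14] |-19|<=|20| out[14]=400 → r--
[1,13] |-19|<=|19| out[13]=361 → r--

r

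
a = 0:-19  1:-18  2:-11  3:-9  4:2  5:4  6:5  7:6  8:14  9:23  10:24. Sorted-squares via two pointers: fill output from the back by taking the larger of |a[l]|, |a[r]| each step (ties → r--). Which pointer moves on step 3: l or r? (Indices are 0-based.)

[0,10] |-19|<=|24| out[10]=576 → r--
[0,9] |-19|<=|23| out[9]=529 → r--
[0,8] |-19|>|14| out[8]=361 → l++

l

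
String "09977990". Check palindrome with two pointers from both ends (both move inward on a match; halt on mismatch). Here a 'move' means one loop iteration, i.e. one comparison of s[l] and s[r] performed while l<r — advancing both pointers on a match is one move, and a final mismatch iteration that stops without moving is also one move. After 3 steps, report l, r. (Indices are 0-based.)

[0,7] '0'=='0' → l++,r--
[1,6] '9'=='9' → l++,r--
[2,5] '9'=='9' → l++,r--

l=3, r=4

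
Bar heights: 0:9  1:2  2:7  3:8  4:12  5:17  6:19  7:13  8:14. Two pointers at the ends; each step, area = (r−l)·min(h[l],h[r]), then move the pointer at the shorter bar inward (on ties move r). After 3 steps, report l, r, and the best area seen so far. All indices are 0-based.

l=3, r=8, best area=72

l=0 r=8: min(9,14)*8=72 best=72 *, l++
l=1 r=8: min(2,14)*7=14 best=72, l++
l=2 r=8: min(7,14)*6=42 best=72, l++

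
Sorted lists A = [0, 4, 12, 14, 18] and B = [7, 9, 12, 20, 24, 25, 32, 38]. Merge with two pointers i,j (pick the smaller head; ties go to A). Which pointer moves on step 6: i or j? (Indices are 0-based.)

i=0 j=0: A[i]=0<=B[j]=7 take 0, i++
i=1 j=0: A[i]=4<=B[j]=7 take 4, i++
i=2 j=0: A[i]=12>B[j]=7 take 7, j++
i=2 j=1: A[i]=12>B[j]=9 take 9, j++
i=2 j=2: A[i]=12<=B[j]=12 take 12, i++
i=3 j=2: A[i]=14>B[j]=12 take 12, j++

j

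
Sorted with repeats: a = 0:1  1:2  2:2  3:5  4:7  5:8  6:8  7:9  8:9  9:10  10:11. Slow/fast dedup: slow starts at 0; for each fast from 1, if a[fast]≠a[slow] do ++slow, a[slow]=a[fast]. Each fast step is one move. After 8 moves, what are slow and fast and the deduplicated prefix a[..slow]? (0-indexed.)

(s=0,f=1) a[fast]=2≠a[slow]=1 write a[1]=2 → slow++,fast++
(s=1,f=2) a[fast]=2=a[slow] dup → fast++
(s=1,f=3) a[fast]=5≠a[slow]=2 write a[2]=5 → slow++,fast++
(s=2,f=4) a[fast]=7≠a[slow]=5 write a[3]=7 → slow++,fast++
(s=3,f=5) a[fast]=8≠a[slow]=7 write a[4]=8 → slow++,fast++
(s=4,f=6) a[fast]=8=a[slow] dup → fast++
(s=4,f=7) a[fast]=9≠a[slow]=8 write a[5]=9 → slow++,fast++
(s=5,f=8) a[fast]=9=a[slow] dup → fast++

slow=5, fast=9, prefix=[1, 2, 5, 7, 8, 9]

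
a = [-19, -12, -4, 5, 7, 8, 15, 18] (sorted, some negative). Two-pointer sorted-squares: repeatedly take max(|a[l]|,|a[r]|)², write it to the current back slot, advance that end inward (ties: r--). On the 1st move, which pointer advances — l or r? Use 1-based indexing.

[1,8] |-19|>|18| out[8]=361 → l++

l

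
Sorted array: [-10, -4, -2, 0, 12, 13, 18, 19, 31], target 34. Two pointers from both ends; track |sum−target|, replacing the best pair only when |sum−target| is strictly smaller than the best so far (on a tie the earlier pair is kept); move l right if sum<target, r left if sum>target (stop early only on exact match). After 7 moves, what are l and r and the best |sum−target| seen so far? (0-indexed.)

l=0 r=8: -10+31=21 d=13 *, l++
l=1 r=8: -4+31=27 d=7 *, l++
l=2 r=8: -2+31=29 d=5 *, l++
l=3 r=8: 0+31=31 d=3 *, l++
l=4 r=8: 12+31=43 d=9, r--
l=4 r=7: 12+19=31 d=3, l++
l=5 r=7: 13+19=32 d=2 *, l++

l=6, r=7, best |Δ|=2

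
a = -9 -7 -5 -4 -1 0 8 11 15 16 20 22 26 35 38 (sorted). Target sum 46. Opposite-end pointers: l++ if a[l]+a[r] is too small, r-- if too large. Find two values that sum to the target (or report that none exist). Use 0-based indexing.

l=0 r=14: -9+38=29 <46, l++
l=1 r=14: -7+38=31 <46, l++
l=2 r=14: -5+38=33 <46, l++
l=3 r=14: -4+38=34 <46, l++
l=4 r=14: -1+38=37 <46, l++
l=5 r=14: 0+38=38 <46, l++
l=6 r=14: 8+38=46, found

(8, 38)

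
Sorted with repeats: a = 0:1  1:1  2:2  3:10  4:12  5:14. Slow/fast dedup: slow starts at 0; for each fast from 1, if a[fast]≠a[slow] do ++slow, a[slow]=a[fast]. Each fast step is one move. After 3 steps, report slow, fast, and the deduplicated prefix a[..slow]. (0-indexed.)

(s=0,f=1) a[fast]=1=a[slow] dup → fast++
(s=0,f=2) a[fast]=2≠a[slow]=1 write a[1]=2 → slow++,fast++
(s=1,f=3) a[fast]=10≠a[slow]=2 write a[2]=10 → slow++,fast++

slow=2, fast=4, prefix=[1, 2, 10]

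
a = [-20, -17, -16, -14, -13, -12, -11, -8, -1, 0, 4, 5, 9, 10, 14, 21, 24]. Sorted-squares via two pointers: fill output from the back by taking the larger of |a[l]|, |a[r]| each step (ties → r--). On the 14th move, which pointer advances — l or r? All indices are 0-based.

r

[0,16] |-20|<=|24| out[16]=576 → r--
[0,15] |-20|<=|21| out[15]=441 → r--
[0,14] |-20|>|14| out[14]=400 → l++
[1,14] |-17|>|14| out[13]=289 → l++
[2,14] |-16|>|14| out[12]=256 → l++
[3,14] |-14|<=|14| out[11]=196 → r--
[3,13] |-14|>|10| out[10]=196 → l++
[4,13] |-13|>|10| out[9]=169 → l++
[5,13] |-12|>|10| out[8]=144 → l++
[6,13] |-11|>|10| out[7]=121 → l++
[7,13] |-8|<=|10| out[6]=100 → r--
[7,12] |-8|<=|9| out[5]=81 → r--
[7,11] |-8|>|5| out[4]=64 → l++
[8,11] |-1|<=|5| out[3]=25 → r--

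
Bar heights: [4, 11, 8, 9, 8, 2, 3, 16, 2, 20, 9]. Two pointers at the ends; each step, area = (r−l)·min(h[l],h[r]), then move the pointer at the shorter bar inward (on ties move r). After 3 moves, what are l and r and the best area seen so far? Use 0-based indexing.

l=2, r=9, best area=88

l=0 r=10: min(4,9)*10=40 best=40 *, l++
l=1 r=10: min(11,9)*9=81 best=81 *, r--
l=1 r=9: min(11,20)*8=88 best=88 *, l++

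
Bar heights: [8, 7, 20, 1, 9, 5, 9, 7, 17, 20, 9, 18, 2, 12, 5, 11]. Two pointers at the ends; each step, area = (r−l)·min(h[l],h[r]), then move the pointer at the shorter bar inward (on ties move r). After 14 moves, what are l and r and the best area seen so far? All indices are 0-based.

l=2, r=3, best area=162

[0,15] min(8,11)*15=120 best=120 * → l++
[1,15] min(7,11)*14=98 best=120 → l++
[2,15] min(20,11)*13=143 best=143 * → r--
[2,14] min(20,5)*12=60 best=143 → r--
[2,13] min(20,12)*11=132 best=143 → r--
[2,12] min(20,2)*10=20 best=143 → r--
[2,11] min(20,18)*9=162 best=162 * → r--
[2,10] min(20,9)*8=72 best=162 → r--
[2,9] min(20,20)*7=140 best=162 → r--
[2,8] min(20,17)*6=102 best=162 → r--
[2,7] min(20,7)*5=35 best=162 → r--
[2,6] min(20,9)*4=36 best=162 → r--
[2,5] min(20,5)*3=15 best=162 → r--
[2,4] min(20,9)*2=18 best=162 → r--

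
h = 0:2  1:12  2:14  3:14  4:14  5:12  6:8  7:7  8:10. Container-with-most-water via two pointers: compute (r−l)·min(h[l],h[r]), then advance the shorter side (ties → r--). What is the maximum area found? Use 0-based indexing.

max area = 70

l=0 r=8: min(2,10)*8=16 best=16 *, l++
l=1 r=8: min(12,10)*7=70 best=70 *, r--
l=1 r=7: min(12,7)*6=42 best=70, r--
l=1 r=6: min(12,8)*5=40 best=70, r--
l=1 r=5: min(12,12)*4=48 best=70, r--
l=1 r=4: min(12,14)*3=36 best=70, l++
l=2 r=4: min(14,14)*2=28 best=70, r--
l=2 r=3: min(14,14)*1=14 best=70, r--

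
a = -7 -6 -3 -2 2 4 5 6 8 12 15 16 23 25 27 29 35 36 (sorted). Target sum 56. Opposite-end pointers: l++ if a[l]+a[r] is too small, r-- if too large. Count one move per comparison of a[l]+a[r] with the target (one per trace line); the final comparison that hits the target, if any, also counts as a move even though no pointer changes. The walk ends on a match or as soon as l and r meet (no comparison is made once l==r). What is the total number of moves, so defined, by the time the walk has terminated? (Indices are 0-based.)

17 moves

l=0 r=17: -7+36=29 <56, l++
l=1 r=17: -6+36=30 <56, l++
l=2 r=17: -3+36=33 <56, l++
l=3 r=17: -2+36=34 <56, l++
l=4 r=17: 2+36=38 <56, l++
l=5 r=17: 4+36=40 <56, l++
l=6 r=17: 5+36=41 <56, l++
l=7 r=17: 6+36=42 <56, l++
l=8 r=17: 8+36=44 <56, l++
l=9 r=17: 12+36=48 <56, l++
l=10 r=17: 15+36=51 <56, l++
l=11 r=17: 16+36=52 <56, l++
l=12 r=17: 23+36=59 >56, r--
l=12 r=16: 23+35=58 >56, r--
l=12 r=15: 23+29=52 <56, l++
l=13 r=15: 25+29=54 <56, l++
l=14 r=15: 27+29=56, found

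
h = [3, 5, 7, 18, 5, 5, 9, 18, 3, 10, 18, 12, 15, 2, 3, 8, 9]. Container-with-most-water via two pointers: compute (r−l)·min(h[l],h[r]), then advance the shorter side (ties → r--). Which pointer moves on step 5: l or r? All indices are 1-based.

l=1 r=17: min(3,9)*16=48 best=48 *, l++
l=2 r=17: min(5,9)*15=75 best=75 *, l++
l=3 r=17: min(7,9)*14=98 best=98 *, l++
l=4 r=17: min(18,9)*13=117 best=117 *, r--
l=4 r=16: min(18,8)*12=96 best=117, r--

r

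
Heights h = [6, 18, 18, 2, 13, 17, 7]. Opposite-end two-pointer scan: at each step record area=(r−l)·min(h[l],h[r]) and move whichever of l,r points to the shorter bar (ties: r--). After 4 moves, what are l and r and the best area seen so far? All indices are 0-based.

l=1, r=3, best area=68

[0,6] min(6,7)*6=36 best=36 * → l++
[1,6] min(18,7)*5=35 best=36 → r--
[1,5] min(18,17)*4=68 best=68 * → r--
[1,4] min(18,13)*3=39 best=68 → r--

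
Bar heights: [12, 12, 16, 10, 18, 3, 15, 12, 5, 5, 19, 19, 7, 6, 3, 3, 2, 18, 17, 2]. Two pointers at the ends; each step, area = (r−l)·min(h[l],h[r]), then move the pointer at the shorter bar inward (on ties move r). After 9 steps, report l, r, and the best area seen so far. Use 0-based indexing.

l=4, r=14, best area=256

l=0 r=19: min(12,2)*19=38 best=38 *, r--
l=0 r=18: min(12,17)*18=216 best=216 *, l++
l=1 r=18: min(12,17)*17=204 best=216, l++
l=2 r=18: min(16,17)*16=256 best=256 *, l++
l=3 r=18: min(10,17)*15=150 best=256, l++
l=4 r=18: min(18,17)*14=238 best=256, r--
l=4 r=17: min(18,18)*13=234 best=256, r--
l=4 r=16: min(18,2)*12=24 best=256, r--
l=4 r=15: min(18,3)*11=33 best=256, r--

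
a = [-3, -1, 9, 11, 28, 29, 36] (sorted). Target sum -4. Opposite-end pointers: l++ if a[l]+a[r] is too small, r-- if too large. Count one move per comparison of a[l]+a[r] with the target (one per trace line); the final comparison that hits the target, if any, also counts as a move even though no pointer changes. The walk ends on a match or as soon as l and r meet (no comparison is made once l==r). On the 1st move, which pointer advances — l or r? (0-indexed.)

r

l=0 r=6: -3+36=33 >-4, r--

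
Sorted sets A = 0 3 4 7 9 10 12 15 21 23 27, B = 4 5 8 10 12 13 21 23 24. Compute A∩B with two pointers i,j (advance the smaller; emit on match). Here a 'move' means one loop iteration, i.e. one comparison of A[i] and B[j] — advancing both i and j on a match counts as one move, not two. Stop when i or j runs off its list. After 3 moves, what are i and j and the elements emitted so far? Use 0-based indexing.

i=3, j=1, emitted=[4]

[i=0,j=0] 0<4 → i++
[i=1,j=0] 3<4 → i++
[i=2,j=0] 4==4 emit → i++,j++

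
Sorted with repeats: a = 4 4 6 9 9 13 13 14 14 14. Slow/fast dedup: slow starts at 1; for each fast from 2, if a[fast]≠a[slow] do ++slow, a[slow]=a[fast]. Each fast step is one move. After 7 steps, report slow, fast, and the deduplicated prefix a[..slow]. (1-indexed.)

slow=1 fast=2: a[fast]=4=a[slow] dup, fast++
slow=1 fast=3: a[fast]=6≠a[slow]=4 write a[2]=6, slow++,fast++
slow=2 fast=4: a[fast]=9≠a[slow]=6 write a[3]=9, slow++,fast++
slow=3 fast=5: a[fast]=9=a[slow] dup, fast++
slow=3 fast=6: a[fast]=13≠a[slow]=9 write a[4]=13, slow++,fast++
slow=4 fast=7: a[fast]=13=a[slow] dup, fast++
slow=4 fast=8: a[fast]=14≠a[slow]=13 write a[5]=14, slow++,fast++

slow=5, fast=9, prefix=[4, 6, 9, 13, 14]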